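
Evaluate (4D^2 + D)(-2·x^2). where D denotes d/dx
- 4 x - 16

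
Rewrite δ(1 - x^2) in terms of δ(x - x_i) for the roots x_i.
\frac{\delta(x - 1) + \delta(x + 1)}{2}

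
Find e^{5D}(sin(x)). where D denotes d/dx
\sin{\left(x + 5 \right)}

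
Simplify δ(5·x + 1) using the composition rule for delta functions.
\frac{\delta(x + 1/5)}{5}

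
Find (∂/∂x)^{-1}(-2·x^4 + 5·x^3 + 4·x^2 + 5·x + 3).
- \frac{2 x^{5}}{5} + \frac{5 x^{4}}{4} + \frac{4 x^{3}}{3} + \frac{5 x^{2}}{2} + 3 x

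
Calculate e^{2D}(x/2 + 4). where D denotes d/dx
\frac{x}{2} + 5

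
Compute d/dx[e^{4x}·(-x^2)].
2 x \left(- 2 x - 1\right) e^{4 x}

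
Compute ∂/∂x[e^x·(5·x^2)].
5 x \left(x + 2\right) e^{x}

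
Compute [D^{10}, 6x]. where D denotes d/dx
60D^{9}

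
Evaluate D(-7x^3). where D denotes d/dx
- 21 x^{2}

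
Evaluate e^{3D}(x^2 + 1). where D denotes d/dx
x^{2} + 6 x + 10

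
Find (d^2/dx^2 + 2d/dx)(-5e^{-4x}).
- 40 e^{- 4 x}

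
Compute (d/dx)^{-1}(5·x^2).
\frac{5 x^{3}}{3}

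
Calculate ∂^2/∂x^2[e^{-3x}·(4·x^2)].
4 \left(9 x^{2} - 12 x + 2\right) e^{- 3 x}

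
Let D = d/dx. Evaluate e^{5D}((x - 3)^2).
x^{2} + 4 x + 4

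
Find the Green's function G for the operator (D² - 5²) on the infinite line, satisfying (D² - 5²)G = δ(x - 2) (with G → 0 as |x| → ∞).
-\frac{e^{-5|x - 2|}}{10}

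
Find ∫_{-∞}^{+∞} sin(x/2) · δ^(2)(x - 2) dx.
- \frac{\sin{\left(1 \right)}}{4}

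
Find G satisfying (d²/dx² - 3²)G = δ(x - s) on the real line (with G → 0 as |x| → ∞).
-\frac{e^{-3|x-s|}}{6}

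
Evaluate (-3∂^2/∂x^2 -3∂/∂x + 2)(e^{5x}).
- 88 e^{5 x}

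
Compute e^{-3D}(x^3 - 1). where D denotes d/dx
x^{3} - 9 x^{2} + 27 x - 28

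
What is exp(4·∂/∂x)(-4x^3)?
- 4 x^{3} - 48 x^{2} - 192 x - 256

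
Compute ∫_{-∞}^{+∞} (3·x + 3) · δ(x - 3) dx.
12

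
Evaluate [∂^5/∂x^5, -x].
-5\frac{d^{4}}{dx^{4}}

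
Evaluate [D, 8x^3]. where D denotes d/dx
24 x^{2}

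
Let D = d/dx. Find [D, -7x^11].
- 77 x^{10}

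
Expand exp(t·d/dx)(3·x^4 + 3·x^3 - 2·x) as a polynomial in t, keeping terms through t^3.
t^{3} \left(12 x + 3\right) + 9 t^{2} x \left(2 x + 1\right) + t \left(12 x^{3} + 9 x^{2} - 2\right) + 3 x^{4} + 3 x^{3} - 2 x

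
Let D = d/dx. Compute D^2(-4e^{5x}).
- 100 e^{5 x}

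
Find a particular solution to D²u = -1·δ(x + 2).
-\frac{|x + 2|}{2}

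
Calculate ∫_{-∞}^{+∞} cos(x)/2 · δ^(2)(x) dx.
- \frac{1}{2}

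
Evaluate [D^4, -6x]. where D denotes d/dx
-24D^{3}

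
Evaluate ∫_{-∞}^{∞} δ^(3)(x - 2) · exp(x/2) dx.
- \frac{e}{8}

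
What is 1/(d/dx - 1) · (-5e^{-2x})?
\frac{5 e^{- 2 x}}{3}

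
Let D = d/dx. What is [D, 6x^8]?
48 x^{7}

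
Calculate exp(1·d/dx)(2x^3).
2 x^{3} + 6 x^{2} + 6 x + 2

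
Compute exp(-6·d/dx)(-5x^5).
- 5 x^{5} + 150 x^{4} - 1800 x^{3} + 10800 x^{2} - 32400 x + 38880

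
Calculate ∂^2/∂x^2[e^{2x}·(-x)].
4 \left(- x - 1\right) e^{2 x}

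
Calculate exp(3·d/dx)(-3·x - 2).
- 3 x - 11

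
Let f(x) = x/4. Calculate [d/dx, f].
\frac{1}{4}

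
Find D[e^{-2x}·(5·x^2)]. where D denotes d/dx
10 x \left(1 - x\right) e^{- 2 x}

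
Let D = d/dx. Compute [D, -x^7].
- 7 x^{6}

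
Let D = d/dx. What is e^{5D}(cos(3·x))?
\cos{\left(3 x + 15 \right)}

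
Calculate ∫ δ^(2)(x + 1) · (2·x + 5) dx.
0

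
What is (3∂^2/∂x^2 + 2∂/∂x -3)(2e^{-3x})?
36 e^{- 3 x}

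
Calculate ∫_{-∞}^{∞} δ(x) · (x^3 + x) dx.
0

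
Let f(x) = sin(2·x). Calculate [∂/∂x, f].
2 \cos{\left(2 x \right)}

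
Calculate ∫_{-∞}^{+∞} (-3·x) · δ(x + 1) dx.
3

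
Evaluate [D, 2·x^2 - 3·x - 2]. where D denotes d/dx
4 x - 3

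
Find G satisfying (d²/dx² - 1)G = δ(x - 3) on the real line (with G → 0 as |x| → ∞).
-\frac{e^{-|x - 3|}}{2}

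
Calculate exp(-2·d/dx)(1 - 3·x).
7 - 3 x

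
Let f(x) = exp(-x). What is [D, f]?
- e^{- x}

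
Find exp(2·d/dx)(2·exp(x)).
2 e^{x + 2}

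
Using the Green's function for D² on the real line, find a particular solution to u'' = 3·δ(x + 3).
\frac{3|x + 3|}{2}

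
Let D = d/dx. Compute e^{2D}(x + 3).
x + 5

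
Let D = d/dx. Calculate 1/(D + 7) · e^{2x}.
\frac{e^{2 x}}{9}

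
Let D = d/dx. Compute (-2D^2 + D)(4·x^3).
12 x \left(x - 4\right)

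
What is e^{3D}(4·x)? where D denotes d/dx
4 x + 12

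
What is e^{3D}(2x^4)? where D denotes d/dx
2 x^{4} + 24 x^{3} + 108 x^{2} + 216 x + 162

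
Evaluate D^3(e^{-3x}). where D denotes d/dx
- 27 e^{- 3 x}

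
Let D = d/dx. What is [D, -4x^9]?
- 36 x^{8}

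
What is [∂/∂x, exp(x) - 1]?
e^{x}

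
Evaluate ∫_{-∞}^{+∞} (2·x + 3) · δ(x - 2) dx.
7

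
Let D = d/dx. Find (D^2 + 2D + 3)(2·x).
6 x + 4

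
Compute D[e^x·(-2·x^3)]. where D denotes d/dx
2 x^{2} \left(- x - 3\right) e^{x}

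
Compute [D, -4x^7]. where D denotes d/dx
- 28 x^{6}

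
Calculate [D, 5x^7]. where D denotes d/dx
35 x^{6}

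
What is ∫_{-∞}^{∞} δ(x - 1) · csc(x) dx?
\csc{\left(1 \right)}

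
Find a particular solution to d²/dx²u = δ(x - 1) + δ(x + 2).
\frac{|x - 1|}{2} + \frac{|x + 2|}{2}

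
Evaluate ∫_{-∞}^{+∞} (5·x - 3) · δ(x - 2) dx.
7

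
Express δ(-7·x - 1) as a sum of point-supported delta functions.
\frac{\delta(x + 1/7)}{7}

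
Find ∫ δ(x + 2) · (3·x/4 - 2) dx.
- \frac{7}{2}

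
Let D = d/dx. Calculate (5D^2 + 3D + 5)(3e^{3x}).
177 e^{3 x}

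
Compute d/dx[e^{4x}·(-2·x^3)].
x^{2} \left(- 8 x - 6\right) e^{4 x}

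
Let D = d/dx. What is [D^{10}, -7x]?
-70D^{9}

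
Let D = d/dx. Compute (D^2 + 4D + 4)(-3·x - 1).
- 12 x - 16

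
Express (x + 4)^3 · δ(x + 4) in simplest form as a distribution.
0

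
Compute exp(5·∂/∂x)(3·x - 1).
3 x + 14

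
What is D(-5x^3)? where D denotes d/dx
- 15 x^{2}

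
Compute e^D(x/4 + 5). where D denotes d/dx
\frac{x}{4} + \frac{21}{4}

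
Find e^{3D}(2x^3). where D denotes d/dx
2 x^{3} + 18 x^{2} + 54 x + 54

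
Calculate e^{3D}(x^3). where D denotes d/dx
x^{3} + 9 x^{2} + 27 x + 27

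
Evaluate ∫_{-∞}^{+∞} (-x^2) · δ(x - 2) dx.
-4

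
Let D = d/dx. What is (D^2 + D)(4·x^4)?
16 x^{2} \left(x + 3\right)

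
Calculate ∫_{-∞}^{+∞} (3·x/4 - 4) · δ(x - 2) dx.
- \frac{5}{2}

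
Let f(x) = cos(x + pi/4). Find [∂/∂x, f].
- \sin{\left(x + \frac{\pi}{4} \right)}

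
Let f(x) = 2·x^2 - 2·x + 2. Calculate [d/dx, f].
4 x - 2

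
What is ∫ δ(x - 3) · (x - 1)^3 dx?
8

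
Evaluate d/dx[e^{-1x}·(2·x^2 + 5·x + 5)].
x \left(- 2 x - 1\right) e^{- x}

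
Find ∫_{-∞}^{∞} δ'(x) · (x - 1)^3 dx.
-3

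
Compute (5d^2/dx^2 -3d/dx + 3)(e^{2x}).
17 e^{2 x}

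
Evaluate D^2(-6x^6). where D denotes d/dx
- 180 x^{4}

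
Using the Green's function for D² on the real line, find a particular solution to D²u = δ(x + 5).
\frac{|x + 5|}{2}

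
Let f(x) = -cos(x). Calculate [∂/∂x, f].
\sin{\left(x \right)}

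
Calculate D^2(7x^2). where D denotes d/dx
14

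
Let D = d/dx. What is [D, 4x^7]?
28 x^{6}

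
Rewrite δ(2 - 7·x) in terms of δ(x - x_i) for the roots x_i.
\frac{\delta(x - 2/7)}{7}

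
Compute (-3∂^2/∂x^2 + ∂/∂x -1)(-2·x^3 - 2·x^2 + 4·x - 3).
2 x^{3} - 4 x^{2} + 28 x + 19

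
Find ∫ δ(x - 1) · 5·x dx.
5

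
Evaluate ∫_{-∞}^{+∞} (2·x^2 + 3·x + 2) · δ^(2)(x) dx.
4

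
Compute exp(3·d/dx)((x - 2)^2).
x^{2} + 2 x + 1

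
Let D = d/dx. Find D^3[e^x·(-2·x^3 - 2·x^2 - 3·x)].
\left(- 2 x^{3} - 20 x^{2} - 51 x - 33\right) e^{x}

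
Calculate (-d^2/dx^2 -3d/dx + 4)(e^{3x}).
- 14 e^{3 x}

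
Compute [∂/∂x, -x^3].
- 3 x^{2}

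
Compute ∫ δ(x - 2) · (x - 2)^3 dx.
0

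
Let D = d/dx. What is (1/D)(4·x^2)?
\frac{4 x^{3}}{3}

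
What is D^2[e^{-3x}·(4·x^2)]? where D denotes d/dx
4 \left(9 x^{2} - 12 x + 2\right) e^{- 3 x}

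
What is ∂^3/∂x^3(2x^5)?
120 x^{2}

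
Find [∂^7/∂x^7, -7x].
-49\frac{d^{6}}{dx^{6}}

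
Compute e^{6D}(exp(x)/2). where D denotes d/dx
\frac{e^{x + 6}}{2}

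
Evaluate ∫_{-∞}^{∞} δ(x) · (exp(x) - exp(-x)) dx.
0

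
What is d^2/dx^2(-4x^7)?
- 168 x^{5}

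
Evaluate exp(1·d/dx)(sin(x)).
\sin{\left(x + 1 \right)}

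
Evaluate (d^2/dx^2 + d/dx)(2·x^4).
8 x^{2} \left(x + 3\right)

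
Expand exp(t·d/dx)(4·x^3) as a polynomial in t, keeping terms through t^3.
4 t^{3} + 12 t^{2} x + 12 t x^{2} + 4 x^{3}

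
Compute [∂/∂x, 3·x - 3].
3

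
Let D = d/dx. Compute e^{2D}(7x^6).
7 x^{6} + 84 x^{5} + 420 x^{4} + 1120 x^{3} + 1680 x^{2} + 1344 x + 448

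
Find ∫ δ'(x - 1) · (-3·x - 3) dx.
3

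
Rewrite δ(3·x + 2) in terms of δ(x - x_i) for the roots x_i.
\frac{\delta(x + 2/3)}{3}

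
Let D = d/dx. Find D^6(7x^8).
141120 x^{2}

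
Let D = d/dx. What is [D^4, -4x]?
-16D^{3}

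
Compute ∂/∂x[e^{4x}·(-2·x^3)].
x^{2} \left(- 8 x - 6\right) e^{4 x}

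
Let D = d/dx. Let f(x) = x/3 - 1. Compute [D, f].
\frac{1}{3}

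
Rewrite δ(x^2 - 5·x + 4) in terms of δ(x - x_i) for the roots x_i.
\frac{\delta(x - 4) + \delta(x - 1)}{3}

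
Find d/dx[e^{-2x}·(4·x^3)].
x^{2} \left(12 - 8 x\right) e^{- 2 x}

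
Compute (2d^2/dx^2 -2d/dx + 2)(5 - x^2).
- 2 x^{2} + 4 x + 6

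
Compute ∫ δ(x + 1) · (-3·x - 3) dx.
0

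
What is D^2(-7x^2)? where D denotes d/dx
-14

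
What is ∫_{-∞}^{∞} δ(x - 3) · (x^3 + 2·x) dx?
33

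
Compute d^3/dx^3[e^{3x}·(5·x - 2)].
\left(135 x + 81\right) e^{3 x}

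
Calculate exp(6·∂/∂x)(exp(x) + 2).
e^{x + 6} + 2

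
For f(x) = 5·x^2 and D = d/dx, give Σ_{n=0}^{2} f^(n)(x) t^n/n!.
5 t^{2} + 10 t x + 5 x^{2}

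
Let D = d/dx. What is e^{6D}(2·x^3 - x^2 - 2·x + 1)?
2 x^{3} + 35 x^{2} + 202 x + 385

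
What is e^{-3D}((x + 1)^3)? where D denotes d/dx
x^{3} - 6 x^{2} + 12 x - 8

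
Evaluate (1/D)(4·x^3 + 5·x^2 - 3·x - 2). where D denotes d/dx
x^{4} + \frac{5 x^{3}}{3} - \frac{3 x^{2}}{2} - 2 x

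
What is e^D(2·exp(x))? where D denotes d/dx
2 e^{x + 1}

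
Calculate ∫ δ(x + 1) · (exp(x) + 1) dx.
e^{-1} + 1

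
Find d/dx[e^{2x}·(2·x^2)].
4 x \left(x + 1\right) e^{2 x}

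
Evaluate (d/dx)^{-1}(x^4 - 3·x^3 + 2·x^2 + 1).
\frac{x^{5}}{5} - \frac{3 x^{4}}{4} + \frac{2 x^{3}}{3} + x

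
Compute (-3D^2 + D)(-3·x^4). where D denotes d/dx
12 x^{2} \left(9 - x\right)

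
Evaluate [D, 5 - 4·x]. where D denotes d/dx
-4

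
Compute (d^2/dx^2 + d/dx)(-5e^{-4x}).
- 60 e^{- 4 x}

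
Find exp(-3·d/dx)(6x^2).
6 x^{2} - 36 x + 54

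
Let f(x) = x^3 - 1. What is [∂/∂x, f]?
3 x^{2}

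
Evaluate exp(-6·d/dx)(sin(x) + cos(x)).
\sqrt{2} \cos{\left(- x + \frac{\pi}{4} + 6 \right)}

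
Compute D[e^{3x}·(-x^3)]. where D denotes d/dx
3 x^{2} \left(- x - 1\right) e^{3 x}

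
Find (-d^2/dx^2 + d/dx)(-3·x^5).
15 x^{3} \left(4 - x\right)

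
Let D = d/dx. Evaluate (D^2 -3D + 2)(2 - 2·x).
10 - 4 x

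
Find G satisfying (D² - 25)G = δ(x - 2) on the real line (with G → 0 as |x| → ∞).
-\frac{e^{-5|x - 2|}}{10}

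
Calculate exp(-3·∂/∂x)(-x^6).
- x^{6} + 18 x^{5} - 135 x^{4} + 540 x^{3} - 1215 x^{2} + 1458 x - 729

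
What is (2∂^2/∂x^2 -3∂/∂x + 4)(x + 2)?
4 x + 5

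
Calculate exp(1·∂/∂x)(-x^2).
- x^{2} - 2 x - 1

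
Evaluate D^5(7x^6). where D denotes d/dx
5040 x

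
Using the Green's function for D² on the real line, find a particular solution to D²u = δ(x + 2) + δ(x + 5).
\frac{|x + 2|}{2} + \frac{|x + 5|}{2}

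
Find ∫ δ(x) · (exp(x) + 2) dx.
3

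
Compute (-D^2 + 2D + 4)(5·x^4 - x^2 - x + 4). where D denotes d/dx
20 x^{4} + 40 x^{3} - 64 x^{2} - 8 x + 16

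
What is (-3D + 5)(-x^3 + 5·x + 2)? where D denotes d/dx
- 5 x^{3} + 9 x^{2} + 25 x - 5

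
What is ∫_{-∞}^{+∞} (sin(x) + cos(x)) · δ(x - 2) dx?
\cos{\left(2 \right)} + \sin{\left(2 \right)}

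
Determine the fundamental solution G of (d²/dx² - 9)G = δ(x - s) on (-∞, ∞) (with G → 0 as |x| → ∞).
-\frac{e^{-3|x-s|}}{6}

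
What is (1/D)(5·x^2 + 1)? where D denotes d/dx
\frac{5 x^{3}}{3} + x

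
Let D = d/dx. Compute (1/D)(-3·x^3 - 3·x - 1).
- \frac{3 x^{4}}{4} - \frac{3 x^{2}}{2} - x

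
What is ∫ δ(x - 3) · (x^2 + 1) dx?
10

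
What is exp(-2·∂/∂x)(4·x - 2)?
4 x - 10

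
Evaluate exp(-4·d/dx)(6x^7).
6 x^{7} - 168 x^{6} + 2016 x^{5} - 13440 x^{4} + 53760 x^{3} - 129024 x^{2} + 172032 x - 98304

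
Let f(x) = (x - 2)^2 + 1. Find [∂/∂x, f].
2 x - 4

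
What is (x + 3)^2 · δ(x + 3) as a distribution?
0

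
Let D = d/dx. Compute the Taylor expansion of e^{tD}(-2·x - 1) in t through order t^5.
- 2 t - 2 x - 1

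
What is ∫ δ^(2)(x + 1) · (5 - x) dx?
0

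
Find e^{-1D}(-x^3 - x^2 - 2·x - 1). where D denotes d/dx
- x^{3} + 2 x^{2} - 3 x + 1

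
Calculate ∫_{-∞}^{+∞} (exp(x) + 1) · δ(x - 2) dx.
1 + e^{2}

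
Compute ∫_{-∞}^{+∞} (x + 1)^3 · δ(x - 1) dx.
8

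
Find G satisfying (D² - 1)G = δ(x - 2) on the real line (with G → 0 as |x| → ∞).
-\frac{e^{-|x - 2|}}{2}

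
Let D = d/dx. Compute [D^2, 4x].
8D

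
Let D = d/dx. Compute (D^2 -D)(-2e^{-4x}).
- 40 e^{- 4 x}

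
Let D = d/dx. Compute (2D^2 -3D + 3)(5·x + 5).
15 x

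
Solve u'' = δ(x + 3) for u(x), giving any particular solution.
\frac{|x + 3|}{2}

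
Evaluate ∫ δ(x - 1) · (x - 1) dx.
0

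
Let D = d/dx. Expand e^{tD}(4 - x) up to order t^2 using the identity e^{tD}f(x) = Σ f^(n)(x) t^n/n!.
- t - x + 4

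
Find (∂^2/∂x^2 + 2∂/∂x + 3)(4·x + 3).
12 x + 17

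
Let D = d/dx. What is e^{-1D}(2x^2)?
2 x^{2} - 4 x + 2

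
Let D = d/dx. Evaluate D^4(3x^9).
9072 x^{5}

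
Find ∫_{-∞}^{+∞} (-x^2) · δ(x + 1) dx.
-1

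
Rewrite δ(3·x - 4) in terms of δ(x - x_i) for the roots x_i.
\frac{\delta(x - 4/3)}{3}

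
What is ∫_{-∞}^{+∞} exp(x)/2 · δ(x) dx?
\frac{1}{2}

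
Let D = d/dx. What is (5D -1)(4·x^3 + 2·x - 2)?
- 4 x^{3} + 60 x^{2} - 2 x + 12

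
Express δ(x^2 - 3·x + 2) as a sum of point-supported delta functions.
\frac{\delta(x - 2) + \delta(x - 1)}{1}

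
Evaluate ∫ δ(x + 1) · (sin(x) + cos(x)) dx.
- \sin{\left(1 \right)} + \cos{\left(1 \right)}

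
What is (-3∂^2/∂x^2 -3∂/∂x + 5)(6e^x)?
- 6 e^{x}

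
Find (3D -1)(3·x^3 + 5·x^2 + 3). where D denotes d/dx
- 3 x^{3} + 22 x^{2} + 30 x - 3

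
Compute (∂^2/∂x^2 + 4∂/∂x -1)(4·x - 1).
17 - 4 x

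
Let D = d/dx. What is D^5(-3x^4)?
0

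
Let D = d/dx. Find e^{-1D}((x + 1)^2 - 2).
x^{2} - 2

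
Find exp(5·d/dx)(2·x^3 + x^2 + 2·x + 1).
2 x^{3} + 31 x^{2} + 162 x + 286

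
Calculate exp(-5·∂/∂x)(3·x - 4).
3 x - 19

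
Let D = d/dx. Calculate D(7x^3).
21 x^{2}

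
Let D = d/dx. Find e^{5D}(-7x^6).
- 7 x^{6} - 210 x^{5} - 2625 x^{4} - 17500 x^{3} - 65625 x^{2} - 131250 x - 109375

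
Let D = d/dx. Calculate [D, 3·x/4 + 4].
\frac{3}{4}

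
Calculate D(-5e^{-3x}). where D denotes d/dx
15 e^{- 3 x}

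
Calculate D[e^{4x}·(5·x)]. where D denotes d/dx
\left(20 x + 5\right) e^{4 x}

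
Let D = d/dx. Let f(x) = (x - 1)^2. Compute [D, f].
2 x - 2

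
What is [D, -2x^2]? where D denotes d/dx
- 4 x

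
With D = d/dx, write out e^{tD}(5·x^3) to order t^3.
5 t^{3} + 15 t^{2} x + 15 t x^{2} + 5 x^{3}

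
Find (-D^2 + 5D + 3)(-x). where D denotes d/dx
- 3 x - 5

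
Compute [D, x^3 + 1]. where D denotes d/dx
3 x^{2}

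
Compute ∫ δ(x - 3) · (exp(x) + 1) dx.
1 + e^{3}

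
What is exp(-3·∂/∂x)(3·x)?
3 x - 9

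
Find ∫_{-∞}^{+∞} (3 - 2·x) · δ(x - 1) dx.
1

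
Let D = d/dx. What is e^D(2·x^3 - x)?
2 x^{3} + 6 x^{2} + 5 x + 1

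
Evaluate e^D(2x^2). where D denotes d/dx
2 x^{2} + 4 x + 2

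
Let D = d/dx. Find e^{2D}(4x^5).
4 x^{5} + 40 x^{4} + 160 x^{3} + 320 x^{2} + 320 x + 128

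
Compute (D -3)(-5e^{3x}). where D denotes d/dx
0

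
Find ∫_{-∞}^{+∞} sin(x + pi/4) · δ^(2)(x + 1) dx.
- \cos{\left(\frac{\pi}{4} + 1 \right)}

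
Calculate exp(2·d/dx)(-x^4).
- x^{4} - 8 x^{3} - 24 x^{2} - 32 x - 16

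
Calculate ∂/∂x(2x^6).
12 x^{5}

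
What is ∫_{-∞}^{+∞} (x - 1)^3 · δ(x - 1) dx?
0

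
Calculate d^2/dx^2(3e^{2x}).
12 e^{2 x}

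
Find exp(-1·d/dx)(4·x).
4 x - 4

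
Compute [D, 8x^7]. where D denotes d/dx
56 x^{6}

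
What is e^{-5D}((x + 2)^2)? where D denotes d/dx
x^{2} - 6 x + 9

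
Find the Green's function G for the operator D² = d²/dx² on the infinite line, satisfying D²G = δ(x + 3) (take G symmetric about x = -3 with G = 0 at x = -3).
\frac{|x + 3|}{2}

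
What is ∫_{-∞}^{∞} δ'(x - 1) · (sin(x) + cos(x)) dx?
- \cos{\left(1 \right)} + \sin{\left(1 \right)}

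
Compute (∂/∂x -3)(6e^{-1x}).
- 24 e^{- x}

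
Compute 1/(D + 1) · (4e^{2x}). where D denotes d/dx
\frac{4 e^{2 x}}{3}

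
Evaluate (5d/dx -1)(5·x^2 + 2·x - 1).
- 5 x^{2} + 48 x + 11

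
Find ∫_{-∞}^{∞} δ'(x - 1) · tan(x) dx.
- \tan^{2}{\left(1 \right)} - 1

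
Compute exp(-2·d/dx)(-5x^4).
- 5 x^{4} + 40 x^{3} - 120 x^{2} + 160 x - 80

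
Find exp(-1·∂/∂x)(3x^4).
3 x^{4} - 12 x^{3} + 18 x^{2} - 12 x + 3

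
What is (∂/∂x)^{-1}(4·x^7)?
\frac{x^{8}}{2}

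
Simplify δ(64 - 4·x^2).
\frac{\delta(x - 4) + \delta(x + 4)}{32}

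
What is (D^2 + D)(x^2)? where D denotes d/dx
2 x + 2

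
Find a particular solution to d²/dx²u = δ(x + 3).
\frac{|x + 3|}{2}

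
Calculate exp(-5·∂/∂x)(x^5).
x^{5} - 25 x^{4} + 250 x^{3} - 1250 x^{2} + 3125 x - 3125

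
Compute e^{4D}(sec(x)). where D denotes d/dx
\sec{\left(x + 4 \right)}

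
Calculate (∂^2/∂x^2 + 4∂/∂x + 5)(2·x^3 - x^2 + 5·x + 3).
10 x^{3} + 19 x^{2} + 29 x + 33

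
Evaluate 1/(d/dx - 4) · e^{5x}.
e^{5 x}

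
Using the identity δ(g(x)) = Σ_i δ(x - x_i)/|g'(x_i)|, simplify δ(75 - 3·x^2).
\frac{\delta(x - 5) + \delta(x + 5)}{30}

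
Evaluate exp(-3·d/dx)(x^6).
x^{6} - 18 x^{5} + 135 x^{4} - 540 x^{3} + 1215 x^{2} - 1458 x + 729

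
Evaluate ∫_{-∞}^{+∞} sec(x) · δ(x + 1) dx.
\sec{\left(1 \right)}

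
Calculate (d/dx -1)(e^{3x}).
2 e^{3 x}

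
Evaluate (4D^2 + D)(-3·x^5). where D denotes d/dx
15 x^{3} \left(- x - 16\right)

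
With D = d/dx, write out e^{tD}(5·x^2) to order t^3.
5 t^{2} + 10 t x + 5 x^{2}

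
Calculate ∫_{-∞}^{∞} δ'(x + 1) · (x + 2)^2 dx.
-2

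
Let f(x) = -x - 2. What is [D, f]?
-1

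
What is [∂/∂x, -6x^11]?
- 66 x^{10}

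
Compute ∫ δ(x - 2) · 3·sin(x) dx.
3 \sin{\left(2 \right)}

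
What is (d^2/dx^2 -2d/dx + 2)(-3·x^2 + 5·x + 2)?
- 6 x^{2} + 22 x - 12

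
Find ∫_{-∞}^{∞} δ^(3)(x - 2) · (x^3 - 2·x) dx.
-6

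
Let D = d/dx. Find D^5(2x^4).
0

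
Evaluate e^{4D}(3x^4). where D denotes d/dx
3 x^{4} + 48 x^{3} + 288 x^{2} + 768 x + 768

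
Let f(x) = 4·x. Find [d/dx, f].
4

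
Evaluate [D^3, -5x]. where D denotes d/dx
-15D^{2}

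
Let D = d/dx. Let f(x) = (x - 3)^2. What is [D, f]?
2 x - 6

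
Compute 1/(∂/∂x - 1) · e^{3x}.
\frac{e^{3 x}}{2}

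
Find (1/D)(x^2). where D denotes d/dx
\frac{x^{3}}{3}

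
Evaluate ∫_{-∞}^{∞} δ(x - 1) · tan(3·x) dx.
\tan{\left(3 \right)}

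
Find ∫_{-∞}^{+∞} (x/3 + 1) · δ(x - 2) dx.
\frac{5}{3}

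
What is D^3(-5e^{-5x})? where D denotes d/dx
625 e^{- 5 x}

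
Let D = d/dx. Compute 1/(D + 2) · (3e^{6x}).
\frac{3 e^{6 x}}{8}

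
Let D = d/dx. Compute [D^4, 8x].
32D^{3}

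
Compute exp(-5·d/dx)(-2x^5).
- 2 x^{5} + 50 x^{4} - 500 x^{3} + 2500 x^{2} - 6250 x + 6250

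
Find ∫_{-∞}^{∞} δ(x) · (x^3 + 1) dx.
1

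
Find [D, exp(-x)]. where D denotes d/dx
- e^{- x}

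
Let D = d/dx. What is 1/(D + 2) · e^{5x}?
\frac{e^{5 x}}{7}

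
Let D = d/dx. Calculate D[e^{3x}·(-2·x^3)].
6 x^{2} \left(- x - 1\right) e^{3 x}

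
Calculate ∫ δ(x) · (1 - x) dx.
1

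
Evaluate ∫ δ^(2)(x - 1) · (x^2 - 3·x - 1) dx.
2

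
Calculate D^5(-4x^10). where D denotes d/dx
- 120960 x^{5}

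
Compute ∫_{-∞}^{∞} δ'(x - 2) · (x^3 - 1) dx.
-12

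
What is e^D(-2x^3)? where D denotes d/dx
- 2 x^{3} - 6 x^{2} - 6 x - 2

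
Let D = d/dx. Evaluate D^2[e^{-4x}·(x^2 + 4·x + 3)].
2 \left(8 x^{2} + 24 x + 9\right) e^{- 4 x}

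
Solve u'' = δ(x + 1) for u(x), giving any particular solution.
\frac{|x + 1|}{2}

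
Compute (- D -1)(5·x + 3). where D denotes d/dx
- 5 x - 8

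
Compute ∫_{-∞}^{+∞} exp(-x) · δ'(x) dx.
1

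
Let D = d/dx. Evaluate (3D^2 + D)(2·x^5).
10 x^{3} \left(x + 12\right)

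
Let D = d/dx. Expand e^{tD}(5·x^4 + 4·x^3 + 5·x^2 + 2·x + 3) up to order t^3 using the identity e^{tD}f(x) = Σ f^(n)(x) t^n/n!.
t^{3} \left(20 x + 4\right) + t^{2} \left(30 x^{2} + 12 x + 5\right) + 2 t \left(10 x^{3} + 6 x^{2} + 5 x + 1\right) + 5 x^{4} + 4 x^{3} + 5 x^{2} + 2 x + 3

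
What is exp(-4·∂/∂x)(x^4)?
x^{4} - 16 x^{3} + 96 x^{2} - 256 x + 256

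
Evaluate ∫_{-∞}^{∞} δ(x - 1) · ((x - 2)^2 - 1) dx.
0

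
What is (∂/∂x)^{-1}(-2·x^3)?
- \frac{x^{4}}{2}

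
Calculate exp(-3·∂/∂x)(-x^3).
- x^{3} + 9 x^{2} - 27 x + 27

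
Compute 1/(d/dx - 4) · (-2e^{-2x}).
\frac{e^{- 2 x}}{3}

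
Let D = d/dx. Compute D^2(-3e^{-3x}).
- 27 e^{- 3 x}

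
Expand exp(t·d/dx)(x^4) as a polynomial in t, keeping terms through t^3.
x \left(4 t^{3} + 6 t^{2} x + 4 t x^{2} + x^{3}\right)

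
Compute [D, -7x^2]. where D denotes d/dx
- 14 x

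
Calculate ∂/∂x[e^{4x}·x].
\left(4 x + 1\right) e^{4 x}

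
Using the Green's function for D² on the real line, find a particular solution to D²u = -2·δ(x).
-|x|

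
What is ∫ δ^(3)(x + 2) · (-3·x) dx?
0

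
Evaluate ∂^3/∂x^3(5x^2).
0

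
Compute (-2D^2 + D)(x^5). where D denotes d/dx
5 x^{3} \left(x - 8\right)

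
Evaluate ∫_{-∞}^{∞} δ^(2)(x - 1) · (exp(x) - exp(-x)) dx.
2 \sinh{\left(1 \right)}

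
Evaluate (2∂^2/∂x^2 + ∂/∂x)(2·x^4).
8 x^{2} \left(x + 6\right)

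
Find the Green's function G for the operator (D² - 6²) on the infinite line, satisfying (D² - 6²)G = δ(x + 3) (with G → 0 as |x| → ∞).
-\frac{e^{-6|x + 3|}}{12}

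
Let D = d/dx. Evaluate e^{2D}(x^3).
x^{3} + 6 x^{2} + 12 x + 8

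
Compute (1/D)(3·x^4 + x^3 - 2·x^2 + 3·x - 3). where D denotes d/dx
\frac{3 x^{5}}{5} + \frac{x^{4}}{4} - \frac{2 x^{3}}{3} + \frac{3 x^{2}}{2} - 3 x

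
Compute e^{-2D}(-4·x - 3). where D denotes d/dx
5 - 4 x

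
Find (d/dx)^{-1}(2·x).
x^{2}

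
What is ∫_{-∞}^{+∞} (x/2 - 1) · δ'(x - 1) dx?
- \frac{1}{2}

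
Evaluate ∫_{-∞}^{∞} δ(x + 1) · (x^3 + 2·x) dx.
-3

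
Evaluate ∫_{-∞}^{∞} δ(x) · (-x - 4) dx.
-4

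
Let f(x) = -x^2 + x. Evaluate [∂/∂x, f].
1 - 2 x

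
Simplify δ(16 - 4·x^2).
\frac{\delta(x - 2) + \delta(x + 2)}{16}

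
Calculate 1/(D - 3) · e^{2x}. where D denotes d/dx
- e^{2 x}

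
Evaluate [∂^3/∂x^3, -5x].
-15\frac{d^{2}}{dx^{2}}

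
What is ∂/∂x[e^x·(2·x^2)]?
2 x \left(x + 2\right) e^{x}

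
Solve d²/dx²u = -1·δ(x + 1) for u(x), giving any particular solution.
-\frac{|x + 1|}{2}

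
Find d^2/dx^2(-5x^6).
- 150 x^{4}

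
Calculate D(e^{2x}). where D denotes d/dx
2 e^{2 x}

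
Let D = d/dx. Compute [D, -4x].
-4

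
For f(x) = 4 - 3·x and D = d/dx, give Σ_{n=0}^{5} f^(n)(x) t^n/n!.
- 3 t - 3 x + 4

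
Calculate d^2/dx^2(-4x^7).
- 168 x^{5}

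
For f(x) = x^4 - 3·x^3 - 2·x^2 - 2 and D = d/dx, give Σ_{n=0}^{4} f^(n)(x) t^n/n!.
t^{4} + t^{3} \left(4 x - 3\right) + t^{2} \left(6 x^{2} - 9 x - 2\right) - t x \left(- 4 x^{2} + 9 x + 4\right) + x^{4} - 3 x^{3} - 2 x^{2} - 2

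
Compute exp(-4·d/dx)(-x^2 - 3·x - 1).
- x^{2} + 5 x - 5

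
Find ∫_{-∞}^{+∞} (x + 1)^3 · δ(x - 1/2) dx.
\frac{27}{8}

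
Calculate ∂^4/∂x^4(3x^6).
1080 x^{2}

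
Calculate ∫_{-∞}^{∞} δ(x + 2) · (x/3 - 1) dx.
- \frac{5}{3}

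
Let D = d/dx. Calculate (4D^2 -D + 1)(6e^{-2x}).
114 e^{- 2 x}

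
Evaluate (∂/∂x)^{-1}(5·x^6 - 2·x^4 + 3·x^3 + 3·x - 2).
\frac{5 x^{7}}{7} - \frac{2 x^{5}}{5} + \frac{3 x^{4}}{4} + \frac{3 x^{2}}{2} - 2 x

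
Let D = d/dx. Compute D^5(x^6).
720 x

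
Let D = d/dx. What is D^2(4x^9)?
288 x^{7}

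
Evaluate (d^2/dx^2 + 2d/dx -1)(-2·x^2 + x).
2 x^{2} - 9 x - 2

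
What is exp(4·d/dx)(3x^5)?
3 x^{5} + 60 x^{4} + 480 x^{3} + 1920 x^{2} + 3840 x + 3072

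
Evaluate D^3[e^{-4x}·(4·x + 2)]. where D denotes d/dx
64 \left(1 - 4 x\right) e^{- 4 x}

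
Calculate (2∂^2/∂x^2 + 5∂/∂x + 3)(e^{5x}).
78 e^{5 x}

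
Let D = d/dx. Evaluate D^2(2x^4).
24 x^{2}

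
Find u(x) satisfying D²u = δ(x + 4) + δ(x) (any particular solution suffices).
\frac{|x + 4|}{2} + \frac{|x|}{2}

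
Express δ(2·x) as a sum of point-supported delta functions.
\frac{\delta(x)}{2}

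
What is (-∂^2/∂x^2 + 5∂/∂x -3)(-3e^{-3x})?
81 e^{- 3 x}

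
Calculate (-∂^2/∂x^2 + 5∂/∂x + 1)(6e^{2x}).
42 e^{2 x}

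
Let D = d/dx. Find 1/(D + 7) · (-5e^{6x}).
- \frac{5 e^{6 x}}{13}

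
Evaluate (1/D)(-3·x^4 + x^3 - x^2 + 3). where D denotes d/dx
- \frac{3 x^{5}}{5} + \frac{x^{4}}{4} - \frac{x^{3}}{3} + 3 x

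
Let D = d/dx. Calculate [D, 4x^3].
12 x^{2}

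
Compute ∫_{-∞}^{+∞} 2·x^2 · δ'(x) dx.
0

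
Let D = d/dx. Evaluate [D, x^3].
3 x^{2}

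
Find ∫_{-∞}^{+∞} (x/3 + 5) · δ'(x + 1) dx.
- \frac{1}{3}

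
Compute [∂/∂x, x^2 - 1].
2 x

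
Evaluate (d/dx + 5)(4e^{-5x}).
0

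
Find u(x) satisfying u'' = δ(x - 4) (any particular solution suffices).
\frac{|x - 4|}{2}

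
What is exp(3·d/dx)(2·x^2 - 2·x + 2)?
2 x^{2} + 10 x + 14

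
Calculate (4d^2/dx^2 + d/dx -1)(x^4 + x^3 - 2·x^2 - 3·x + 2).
- x^{4} + 3 x^{3} + 53 x^{2} + 23 x - 21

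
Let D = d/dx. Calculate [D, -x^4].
- 4 x^{3}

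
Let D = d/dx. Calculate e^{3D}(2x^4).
2 x^{4} + 24 x^{3} + 108 x^{2} + 216 x + 162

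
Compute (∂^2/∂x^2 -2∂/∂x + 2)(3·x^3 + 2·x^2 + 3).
6 x^{3} - 14 x^{2} + 10 x + 10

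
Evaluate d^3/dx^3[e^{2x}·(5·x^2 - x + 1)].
\left(40 x^{2} + 112 x + 56\right) e^{2 x}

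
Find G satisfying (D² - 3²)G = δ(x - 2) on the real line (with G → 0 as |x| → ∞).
-\frac{e^{-3|x - 2|}}{6}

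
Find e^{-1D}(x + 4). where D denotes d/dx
x + 3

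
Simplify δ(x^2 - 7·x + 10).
\frac{\delta(x - 5) + \delta(x - 2)}{3}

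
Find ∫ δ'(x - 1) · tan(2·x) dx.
- \frac{2}{\cos^{2}{\left(2 \right)}}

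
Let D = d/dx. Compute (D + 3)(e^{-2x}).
e^{- 2 x}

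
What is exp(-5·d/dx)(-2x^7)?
- 2 x^{7} + 70 x^{6} - 1050 x^{5} + 8750 x^{4} - 43750 x^{3} + 131250 x^{2} - 218750 x + 156250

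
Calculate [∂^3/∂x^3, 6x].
18\frac{d^{2}}{dx^{2}}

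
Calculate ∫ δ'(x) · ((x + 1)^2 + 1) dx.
-2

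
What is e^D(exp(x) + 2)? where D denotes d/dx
e^{x + 1} + 2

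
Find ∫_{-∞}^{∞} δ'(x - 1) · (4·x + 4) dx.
-4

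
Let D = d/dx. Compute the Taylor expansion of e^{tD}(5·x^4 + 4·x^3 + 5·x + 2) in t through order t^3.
t^{3} \left(20 x + 4\right) + 6 t^{2} x \left(5 x + 2\right) + t \left(20 x^{3} + 12 x^{2} + 5\right) + 5 x^{4} + 4 x^{3} + 5 x + 2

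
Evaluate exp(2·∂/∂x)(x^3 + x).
x^{3} + 6 x^{2} + 13 x + 10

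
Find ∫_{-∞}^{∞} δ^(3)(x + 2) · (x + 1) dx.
0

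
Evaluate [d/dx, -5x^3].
- 15 x^{2}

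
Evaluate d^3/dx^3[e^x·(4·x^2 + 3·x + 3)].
\left(4 x^{2} + 27 x + 36\right) e^{x}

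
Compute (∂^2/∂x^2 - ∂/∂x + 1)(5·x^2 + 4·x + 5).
5 x^{2} - 6 x + 11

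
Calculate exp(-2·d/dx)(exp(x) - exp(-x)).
- e^{2 - x} + e^{x - 2}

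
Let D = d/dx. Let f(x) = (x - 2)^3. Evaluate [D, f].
3 \left(x - 2\right)^{2}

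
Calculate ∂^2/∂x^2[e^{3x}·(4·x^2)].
\left(36 x^{2} + 48 x + 8\right) e^{3 x}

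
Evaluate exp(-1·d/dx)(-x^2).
- x^{2} + 2 x - 1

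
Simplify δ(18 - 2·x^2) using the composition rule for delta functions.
\frac{\delta(x - 3) + \delta(x + 3)}{12}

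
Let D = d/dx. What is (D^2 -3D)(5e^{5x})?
50 e^{5 x}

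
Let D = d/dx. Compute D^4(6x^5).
720 x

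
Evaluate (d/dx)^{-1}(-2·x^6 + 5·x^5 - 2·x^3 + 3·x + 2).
- \frac{2 x^{7}}{7} + \frac{5 x^{6}}{6} - \frac{x^{4}}{2} + \frac{3 x^{2}}{2} + 2 x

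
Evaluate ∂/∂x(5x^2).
10 x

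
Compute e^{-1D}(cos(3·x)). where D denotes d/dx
\cos{\left(3 x - 3 \right)}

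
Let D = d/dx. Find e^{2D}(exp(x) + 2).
e^{x + 2} + 2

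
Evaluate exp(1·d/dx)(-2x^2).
- 2 x^{2} - 4 x - 2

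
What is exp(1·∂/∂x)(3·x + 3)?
3 x + 6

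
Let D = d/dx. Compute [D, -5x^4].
- 20 x^{3}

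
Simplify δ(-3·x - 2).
\frac{\delta(x + 2/3)}{3}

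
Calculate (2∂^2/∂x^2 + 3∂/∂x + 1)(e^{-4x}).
21 e^{- 4 x}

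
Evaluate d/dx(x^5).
5 x^{4}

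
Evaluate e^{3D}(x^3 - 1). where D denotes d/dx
x^{3} + 9 x^{2} + 27 x + 26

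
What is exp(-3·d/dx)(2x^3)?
2 x^{3} - 18 x^{2} + 54 x - 54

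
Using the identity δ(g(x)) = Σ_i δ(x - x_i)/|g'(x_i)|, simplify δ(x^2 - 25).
\frac{\delta(x - 5) + \delta(x + 5)}{10}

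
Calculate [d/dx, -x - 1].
-1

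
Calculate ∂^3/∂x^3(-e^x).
- e^{x}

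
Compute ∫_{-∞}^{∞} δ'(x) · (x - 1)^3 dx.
-3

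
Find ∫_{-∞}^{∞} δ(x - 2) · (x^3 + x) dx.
10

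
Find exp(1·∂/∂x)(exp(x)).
e^{x + 1}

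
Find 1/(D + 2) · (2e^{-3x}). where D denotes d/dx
- 2 e^{- 3 x}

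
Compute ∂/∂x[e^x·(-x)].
\left(- x - 1\right) e^{x}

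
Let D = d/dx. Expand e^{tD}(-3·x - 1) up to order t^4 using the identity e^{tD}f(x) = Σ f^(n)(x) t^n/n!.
- 3 t - 3 x - 1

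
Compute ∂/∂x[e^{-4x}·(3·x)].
3 \left(1 - 4 x\right) e^{- 4 x}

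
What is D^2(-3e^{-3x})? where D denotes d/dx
- 27 e^{- 3 x}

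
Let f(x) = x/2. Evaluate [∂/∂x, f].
\frac{1}{2}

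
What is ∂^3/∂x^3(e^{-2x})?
- 8 e^{- 2 x}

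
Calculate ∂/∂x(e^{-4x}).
- 4 e^{- 4 x}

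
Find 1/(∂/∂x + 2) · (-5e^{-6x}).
\frac{5 e^{- 6 x}}{4}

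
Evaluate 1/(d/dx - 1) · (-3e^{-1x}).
\frac{3 e^{- x}}{2}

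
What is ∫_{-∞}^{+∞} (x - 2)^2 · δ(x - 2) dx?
0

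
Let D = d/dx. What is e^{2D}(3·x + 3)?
3 x + 9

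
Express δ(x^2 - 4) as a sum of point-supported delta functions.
\frac{\delta(x - 2) + \delta(x + 2)}{4}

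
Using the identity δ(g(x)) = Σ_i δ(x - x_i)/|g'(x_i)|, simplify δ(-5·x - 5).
\frac{\delta(x + 1)}{5}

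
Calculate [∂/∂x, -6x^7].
- 42 x^{6}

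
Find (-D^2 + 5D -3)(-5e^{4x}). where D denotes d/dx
- 5 e^{4 x}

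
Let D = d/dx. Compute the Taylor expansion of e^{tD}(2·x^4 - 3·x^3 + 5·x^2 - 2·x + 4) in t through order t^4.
2 t^{4} + t^{3} \left(8 x - 3\right) + t^{2} \left(12 x^{2} - 9 x + 5\right) + t \left(8 x^{3} - 9 x^{2} + 10 x - 2\right) + 2 x^{4} - 3 x^{3} + 5 x^{2} - 2 x + 4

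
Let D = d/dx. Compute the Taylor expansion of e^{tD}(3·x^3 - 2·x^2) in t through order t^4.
3 t^{3} + t^{2} \left(9 x - 2\right) + t x \left(9 x - 4\right) + 3 x^{3} - 2 x^{2}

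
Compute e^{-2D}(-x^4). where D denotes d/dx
- x^{4} + 8 x^{3} - 24 x^{2} + 32 x - 16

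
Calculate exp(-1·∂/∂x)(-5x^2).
- 5 x^{2} + 10 x - 5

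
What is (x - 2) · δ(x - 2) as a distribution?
0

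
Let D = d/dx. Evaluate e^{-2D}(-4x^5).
- 4 x^{5} + 40 x^{4} - 160 x^{3} + 320 x^{2} - 320 x + 128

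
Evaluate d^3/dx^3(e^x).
e^{x}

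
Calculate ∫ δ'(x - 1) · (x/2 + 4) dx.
- \frac{1}{2}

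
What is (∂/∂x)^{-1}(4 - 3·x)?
- \frac{3 x^{2}}{2} + 4 x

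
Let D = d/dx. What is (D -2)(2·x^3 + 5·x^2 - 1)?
- 4 x^{3} - 4 x^{2} + 10 x + 2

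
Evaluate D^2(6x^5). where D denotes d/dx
120 x^{3}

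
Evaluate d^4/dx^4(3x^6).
1080 x^{2}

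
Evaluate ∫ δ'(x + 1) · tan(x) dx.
- \tan^{2}{\left(1 \right)} - 1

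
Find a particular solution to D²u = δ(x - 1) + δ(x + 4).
\frac{|x - 1|}{2} + \frac{|x + 4|}{2}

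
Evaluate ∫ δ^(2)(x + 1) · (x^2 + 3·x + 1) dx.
2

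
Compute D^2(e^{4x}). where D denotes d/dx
16 e^{4 x}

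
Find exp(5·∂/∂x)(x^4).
x^{4} + 20 x^{3} + 150 x^{2} + 500 x + 625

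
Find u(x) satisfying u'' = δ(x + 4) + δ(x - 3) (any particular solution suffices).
\frac{|x + 4|}{2} + \frac{|x - 3|}{2}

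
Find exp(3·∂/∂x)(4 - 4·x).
- 4 x - 8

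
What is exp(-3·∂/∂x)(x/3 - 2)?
\frac{x}{3} - 3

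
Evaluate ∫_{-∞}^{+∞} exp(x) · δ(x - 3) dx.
e^{3}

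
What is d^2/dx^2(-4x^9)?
- 288 x^{7}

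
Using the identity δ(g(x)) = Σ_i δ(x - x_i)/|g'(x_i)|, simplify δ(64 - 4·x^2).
\frac{\delta(x - 4) + \delta(x + 4)}{32}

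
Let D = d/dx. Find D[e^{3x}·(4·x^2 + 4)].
\left(12 x^{2} + 8 x + 12\right) e^{3 x}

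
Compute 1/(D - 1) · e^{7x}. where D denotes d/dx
\frac{e^{7 x}}{6}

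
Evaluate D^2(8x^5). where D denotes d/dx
160 x^{3}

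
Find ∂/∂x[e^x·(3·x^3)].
3 x^{2} \left(x + 3\right) e^{x}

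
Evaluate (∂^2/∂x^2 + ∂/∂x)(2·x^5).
10 x^{3} \left(x + 4\right)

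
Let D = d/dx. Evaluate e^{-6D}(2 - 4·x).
26 - 4 x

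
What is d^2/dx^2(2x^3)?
12 x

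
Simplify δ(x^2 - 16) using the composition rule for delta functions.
\frac{\delta(x - 4) + \delta(x + 4)}{8}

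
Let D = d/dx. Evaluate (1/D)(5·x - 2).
\frac{5 x^{2}}{2} - 2 x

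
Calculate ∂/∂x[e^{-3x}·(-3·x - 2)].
3 \left(3 x + 1\right) e^{- 3 x}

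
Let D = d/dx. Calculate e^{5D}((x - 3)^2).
x^{2} + 4 x + 4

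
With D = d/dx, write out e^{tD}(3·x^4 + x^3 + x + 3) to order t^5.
3 t^{4} + t^{3} \left(12 x + 1\right) + 3 t^{2} x \left(6 x + 1\right) + t \left(12 x^{3} + 3 x^{2} + 1\right) + 3 x^{4} + x^{3} + x + 3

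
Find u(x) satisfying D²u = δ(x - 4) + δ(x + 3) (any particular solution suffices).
\frac{|x - 4|}{2} + \frac{|x + 3|}{2}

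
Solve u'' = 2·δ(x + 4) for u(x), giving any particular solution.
|x + 4|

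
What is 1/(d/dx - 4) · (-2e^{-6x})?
\frac{e^{- 6 x}}{5}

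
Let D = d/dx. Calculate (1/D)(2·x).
x^{2}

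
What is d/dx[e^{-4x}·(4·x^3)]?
x^{2} \left(12 - 16 x\right) e^{- 4 x}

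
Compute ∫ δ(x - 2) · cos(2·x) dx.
\cos{\left(4 \right)}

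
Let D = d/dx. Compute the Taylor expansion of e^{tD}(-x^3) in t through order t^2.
x \left(- 3 t^{2} - 3 t x - x^{2}\right)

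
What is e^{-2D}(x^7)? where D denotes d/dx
x^{7} - 14 x^{6} + 84 x^{5} - 280 x^{4} + 560 x^{3} - 672 x^{2} + 448 x - 128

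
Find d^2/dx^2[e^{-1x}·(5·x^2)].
5 \left(x^{2} - 4 x + 2\right) e^{- x}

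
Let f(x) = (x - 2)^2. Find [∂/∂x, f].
2 x - 4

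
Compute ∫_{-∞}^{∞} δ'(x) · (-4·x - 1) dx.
4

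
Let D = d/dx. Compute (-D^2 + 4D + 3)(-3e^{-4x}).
87 e^{- 4 x}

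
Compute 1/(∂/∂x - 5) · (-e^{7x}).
- \frac{e^{7 x}}{2}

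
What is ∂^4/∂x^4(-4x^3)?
0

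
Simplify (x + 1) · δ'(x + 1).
-\delta(x + 1)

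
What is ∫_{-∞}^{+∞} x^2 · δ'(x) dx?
0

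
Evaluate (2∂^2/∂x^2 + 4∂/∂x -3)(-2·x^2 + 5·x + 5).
6 x^{2} - 31 x - 3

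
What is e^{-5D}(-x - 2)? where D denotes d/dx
3 - x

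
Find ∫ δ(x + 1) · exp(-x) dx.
e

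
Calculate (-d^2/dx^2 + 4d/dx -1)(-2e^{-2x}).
26 e^{- 2 x}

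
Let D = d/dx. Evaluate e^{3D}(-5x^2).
- 5 x^{2} - 30 x - 45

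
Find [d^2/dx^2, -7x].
-14\frac{d}{dx}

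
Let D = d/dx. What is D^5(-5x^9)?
- 75600 x^{4}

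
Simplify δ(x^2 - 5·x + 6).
\frac{\delta(x - 2) + \delta(x - 3)}{1}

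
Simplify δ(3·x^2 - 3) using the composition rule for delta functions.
\frac{\delta(x - 1) + \delta(x + 1)}{6}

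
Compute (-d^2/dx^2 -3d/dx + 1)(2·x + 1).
2 x - 5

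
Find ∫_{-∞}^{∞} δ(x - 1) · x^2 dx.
1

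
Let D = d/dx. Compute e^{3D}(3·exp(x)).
3 e^{x + 3}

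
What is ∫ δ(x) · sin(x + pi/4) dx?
\frac{\sqrt{2}}{2}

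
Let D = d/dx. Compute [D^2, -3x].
-6D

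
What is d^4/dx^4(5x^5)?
600 x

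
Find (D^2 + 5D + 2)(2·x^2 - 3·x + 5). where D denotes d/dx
4 x^{2} + 14 x - 1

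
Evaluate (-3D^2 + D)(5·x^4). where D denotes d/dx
20 x^{2} \left(x - 9\right)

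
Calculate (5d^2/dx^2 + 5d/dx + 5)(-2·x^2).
- 10 x^{2} - 20 x - 20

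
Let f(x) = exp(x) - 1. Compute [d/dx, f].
e^{x}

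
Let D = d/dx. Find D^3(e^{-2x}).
- 8 e^{- 2 x}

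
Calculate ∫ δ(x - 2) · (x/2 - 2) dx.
-1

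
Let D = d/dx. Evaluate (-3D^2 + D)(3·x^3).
9 x \left(x - 6\right)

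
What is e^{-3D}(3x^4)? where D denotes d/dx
3 x^{4} - 36 x^{3} + 162 x^{2} - 324 x + 243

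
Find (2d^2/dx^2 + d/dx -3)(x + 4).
- 3 x - 11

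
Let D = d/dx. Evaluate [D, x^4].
4 x^{3}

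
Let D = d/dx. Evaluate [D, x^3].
3 x^{2}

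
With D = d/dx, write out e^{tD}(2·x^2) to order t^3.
2 t^{2} + 4 t x + 2 x^{2}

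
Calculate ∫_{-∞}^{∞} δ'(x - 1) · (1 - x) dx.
1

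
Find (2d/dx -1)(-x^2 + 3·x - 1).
x^{2} - 7 x + 7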